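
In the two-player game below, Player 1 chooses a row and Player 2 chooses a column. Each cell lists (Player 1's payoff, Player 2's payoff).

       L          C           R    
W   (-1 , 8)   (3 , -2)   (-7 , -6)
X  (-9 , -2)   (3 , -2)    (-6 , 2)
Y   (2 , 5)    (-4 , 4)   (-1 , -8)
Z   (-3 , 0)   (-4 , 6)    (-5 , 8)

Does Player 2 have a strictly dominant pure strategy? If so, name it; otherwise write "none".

none

L fails to dominate C at X (-2=-2).
C fails to dominate L at W (-2<8).
R fails to dominate L at W (-6<8).
No single strategy dominates all the others.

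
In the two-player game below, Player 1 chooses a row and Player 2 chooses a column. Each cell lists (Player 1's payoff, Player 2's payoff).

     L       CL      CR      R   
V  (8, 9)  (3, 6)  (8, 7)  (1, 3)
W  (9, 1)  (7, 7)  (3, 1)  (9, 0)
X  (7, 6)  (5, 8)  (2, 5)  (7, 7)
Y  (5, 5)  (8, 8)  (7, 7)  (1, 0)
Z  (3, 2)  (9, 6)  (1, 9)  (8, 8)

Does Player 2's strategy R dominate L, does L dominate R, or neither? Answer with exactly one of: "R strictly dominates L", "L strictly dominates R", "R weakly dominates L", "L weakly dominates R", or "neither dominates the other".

Compare R to L across each opponent action: V: 3<9, W: 0<1, X: 7>6, Y: 0<5, Z: 8>2.
R does better at X, Z but worse at V, W, Y; neither strategy dominates the other.

neither dominates the other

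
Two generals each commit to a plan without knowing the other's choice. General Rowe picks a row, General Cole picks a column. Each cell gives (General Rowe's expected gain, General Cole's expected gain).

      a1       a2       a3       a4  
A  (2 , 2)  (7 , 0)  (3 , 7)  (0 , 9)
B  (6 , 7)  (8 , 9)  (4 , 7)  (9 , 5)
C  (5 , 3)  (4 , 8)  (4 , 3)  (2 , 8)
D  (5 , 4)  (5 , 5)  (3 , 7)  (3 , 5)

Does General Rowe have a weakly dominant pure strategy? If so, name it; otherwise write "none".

B

B vs A: a1: 6>2, a2: 8>7, a3: 4>3, a4: 9>0.
B vs C: a1: 6>5, a2: 8>4, a3: 4=4, a4: 9>2.
B vs D: a1: 6>5, a2: 8>5, a3: 4>3, a4: 9>3.
B is at least as good as every other strategy against every opponent action, so it is weakly dominant.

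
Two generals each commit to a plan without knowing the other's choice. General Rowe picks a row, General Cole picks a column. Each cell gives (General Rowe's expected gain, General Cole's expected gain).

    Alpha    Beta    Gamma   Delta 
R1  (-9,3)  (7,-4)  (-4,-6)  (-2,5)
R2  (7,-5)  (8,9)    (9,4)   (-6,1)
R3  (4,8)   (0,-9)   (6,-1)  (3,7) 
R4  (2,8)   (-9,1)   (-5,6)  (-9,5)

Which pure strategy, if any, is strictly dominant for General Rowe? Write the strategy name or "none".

none

R1 fails to dominate R2 at Alpha (-9<7).
R2 fails to dominate R1 at Delta (-6<-2).
R3 fails to dominate R1 at Beta (0<7).
R4 fails to dominate R1 at Beta (-9<7).
No single strategy dominates all the others.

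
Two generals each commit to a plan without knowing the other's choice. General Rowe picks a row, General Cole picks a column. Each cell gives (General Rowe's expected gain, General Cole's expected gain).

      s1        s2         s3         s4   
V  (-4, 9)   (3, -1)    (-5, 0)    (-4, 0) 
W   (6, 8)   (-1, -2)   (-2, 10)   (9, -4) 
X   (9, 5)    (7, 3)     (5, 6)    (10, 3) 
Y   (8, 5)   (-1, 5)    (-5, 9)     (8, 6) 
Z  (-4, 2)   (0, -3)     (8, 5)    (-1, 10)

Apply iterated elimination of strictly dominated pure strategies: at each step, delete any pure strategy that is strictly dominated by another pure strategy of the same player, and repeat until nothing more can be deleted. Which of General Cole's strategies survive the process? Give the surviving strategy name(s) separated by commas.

s3, s4

Row V is eliminated: X beats it against every remaining column (s1: 9>-4, s2: 7>3, s3: 5>-5, s4: 10>-4).
General Rowe's strategy W is strictly dominated by X (s1: 9>6, s2: 7>-1, s3: 5>-2, s4: 10>9) and is removed.
Row Y is eliminated: X beats it against every remaining column (s1: 9>8, s2: 7>-1, s3: 5>-5, s4: 10>8).
For General Cole, s3 strictly dominates s1 on the remaining rows (X: 6>5, Z: 5>2); eliminate s1.
Column s2 is eliminated: s3 beats it against every remaining row (X: 6>3, Z: 5>-3).
Among the remaining strategies, none is strictly dominated by another pure strategy of the same player, so the elimination stops.
Surviving strategies — General Rowe: {X, Z}; General Cole: {s3, s4}.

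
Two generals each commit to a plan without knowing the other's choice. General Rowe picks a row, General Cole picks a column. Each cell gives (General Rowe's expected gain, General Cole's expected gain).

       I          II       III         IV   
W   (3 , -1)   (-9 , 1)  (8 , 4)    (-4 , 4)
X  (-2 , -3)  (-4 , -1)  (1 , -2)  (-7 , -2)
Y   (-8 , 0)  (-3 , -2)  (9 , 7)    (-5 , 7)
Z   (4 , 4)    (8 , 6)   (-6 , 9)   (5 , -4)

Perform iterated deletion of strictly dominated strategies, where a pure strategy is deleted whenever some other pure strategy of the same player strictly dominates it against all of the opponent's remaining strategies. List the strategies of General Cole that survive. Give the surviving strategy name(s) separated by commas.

General Cole's strategy I is strictly dominated by III (W: 4>-1, X: -2>-3, Y: 7>0, Z: 9>4) and is removed.
General Rowe's strategy X is strictly dominated by Y (II: -3>-4, III: 9>1, IV: -5>-7) and is removed.
For General Cole, III strictly dominates II on the remaining rows (W: 4>1, Y: 7>-2, Z: 9>6); eliminate II.
Among the remaining strategies, none is strictly dominated by another pure strategy of the same player, so the elimination stops.
Surviving strategies — General Rowe: {W, Y, Z}; General Cole: {III, IV}.

III, IV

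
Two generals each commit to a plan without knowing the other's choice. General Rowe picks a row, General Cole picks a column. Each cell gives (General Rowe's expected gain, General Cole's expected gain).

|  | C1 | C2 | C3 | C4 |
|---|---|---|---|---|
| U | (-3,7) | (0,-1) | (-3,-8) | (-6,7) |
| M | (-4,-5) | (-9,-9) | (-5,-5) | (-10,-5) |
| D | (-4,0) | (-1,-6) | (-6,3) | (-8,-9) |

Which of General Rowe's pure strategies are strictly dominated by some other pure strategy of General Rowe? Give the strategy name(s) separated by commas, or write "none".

Nothing dominates U: M at C1 (-3>-4); D at C1 (-3>-4).
M is strictly dominated by U (C1: -3>-4, C2: 0>-9, C3: -3>-5, C4: -6>-10).
U strictly dominates D — C1: -3>-4, C2: 0>-1, C3: -3>-6, C4: -6>-8.

M, D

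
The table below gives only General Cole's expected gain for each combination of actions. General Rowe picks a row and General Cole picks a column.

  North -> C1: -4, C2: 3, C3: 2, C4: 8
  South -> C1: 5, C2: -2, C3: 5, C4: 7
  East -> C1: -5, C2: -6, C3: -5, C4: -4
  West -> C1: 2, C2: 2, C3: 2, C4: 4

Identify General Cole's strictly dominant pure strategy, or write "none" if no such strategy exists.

C4 vs C1: North: 8>-4, South: 7>5, East: -4>-5, West: 4>2.
C4 vs C2: North: 8>3, South: 7>-2, East: -4>-6, West: 4>2.
C4 vs C3: North: 8>2, South: 7>5, East: -4>-5, West: 4>2.
C4 strictly beats every other strategy against every opponent action, so it is strictly dominant.

C4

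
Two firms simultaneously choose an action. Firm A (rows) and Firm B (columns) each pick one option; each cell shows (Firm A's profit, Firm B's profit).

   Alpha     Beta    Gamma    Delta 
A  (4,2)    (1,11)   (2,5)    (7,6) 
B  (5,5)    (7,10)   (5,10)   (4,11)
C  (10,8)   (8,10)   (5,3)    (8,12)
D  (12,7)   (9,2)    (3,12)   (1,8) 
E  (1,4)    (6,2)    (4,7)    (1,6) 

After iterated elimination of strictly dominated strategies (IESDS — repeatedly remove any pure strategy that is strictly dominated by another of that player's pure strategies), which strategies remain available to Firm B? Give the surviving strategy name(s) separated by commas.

For Firm A, C strictly dominates A on the remaining columns (Alpha: 10>4, Beta: 8>1, Gamma: 5>2, Delta: 8>7); eliminate A.
For Firm A, B strictly dominates E on the remaining columns (Alpha: 5>1, Beta: 7>6, Gamma: 5>4, Delta: 4>1); eliminate E.
Firm B's strategy Alpha is strictly dominated by Delta (B: 11>5, C: 12>8, D: 8>7) and is removed.
Column Beta is eliminated: Delta beats it against every remaining row (B: 11>10, C: 12>10, D: 8>2).
Firm A's strategy D is strictly dominated by B (Gamma: 5>3, Delta: 4>1) and is removed.
Firm B's strategy Gamma is strictly dominated by Delta (B: 11>10, C: 12>3) and is removed.
For Firm A, C strictly dominates B on the remaining columns (Delta: 8>4); eliminate B.
Among the remaining strategies, none is strictly dominated by another pure strategy of the same player, so the elimination stops.
Surviving strategies — Firm A: {C}; Firm B: {Delta}.

Delta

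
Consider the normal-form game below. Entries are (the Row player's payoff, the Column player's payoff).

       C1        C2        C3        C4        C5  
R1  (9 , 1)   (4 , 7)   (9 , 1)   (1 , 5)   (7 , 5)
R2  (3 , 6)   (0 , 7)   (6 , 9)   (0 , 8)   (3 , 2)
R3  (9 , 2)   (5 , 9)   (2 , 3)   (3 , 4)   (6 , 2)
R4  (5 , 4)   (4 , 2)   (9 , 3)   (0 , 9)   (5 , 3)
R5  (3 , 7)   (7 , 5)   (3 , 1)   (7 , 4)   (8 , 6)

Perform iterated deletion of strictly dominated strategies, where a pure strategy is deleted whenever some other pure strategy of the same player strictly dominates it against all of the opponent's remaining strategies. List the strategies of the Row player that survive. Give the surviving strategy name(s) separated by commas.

For the Row player, R1 strictly dominates R2 on the remaining columns (C1: 9>3, C2: 4>0, C3: 9>6, C4: 1>0, C5: 7>3); eliminate R2.
For the Column player, C4 strictly dominates C3 on the remaining rows (R1: 5>1, R3: 4>3, R4: 9>3, R5: 4>1); eliminate C3.
For the Row player, R3 strictly dominates R4 on the remaining columns (C1: 9>5, C2: 5>4, C4: 3>0, C5: 6>5); eliminate R4.
Column C4 is eliminated: C2 beats it against every remaining row (R1: 7>5, R3: 9>4, R5: 5>4).
Among the remaining strategies, none is strictly dominated by another pure strategy of the same player, so the elimination stops.
Surviving strategies — the Row player: {R1, R3, R5}; the Column player: {C1, C2, C5}.

R1, R3, R5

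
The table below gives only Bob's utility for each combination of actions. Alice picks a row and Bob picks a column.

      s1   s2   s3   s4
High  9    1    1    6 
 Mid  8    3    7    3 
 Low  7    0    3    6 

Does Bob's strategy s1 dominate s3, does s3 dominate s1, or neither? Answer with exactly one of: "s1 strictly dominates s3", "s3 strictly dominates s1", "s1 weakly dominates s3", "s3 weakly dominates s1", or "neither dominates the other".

Compare s1 to s3 across each choice by Alice: High: 9>1, Mid: 8>7, Low: 7>3.
Every comparison favours s1, so s1 strictly dominates s3.

s1 strictly dominates s3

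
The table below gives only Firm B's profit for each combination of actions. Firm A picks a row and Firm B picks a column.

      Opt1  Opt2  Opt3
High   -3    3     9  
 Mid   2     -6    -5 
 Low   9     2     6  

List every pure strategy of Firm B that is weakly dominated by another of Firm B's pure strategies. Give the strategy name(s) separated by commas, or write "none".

Opt2

Opt1 is not dominated — it holds its own against Opt2 at Mid (2>-6); Opt3 at Mid (2>-5).
Opt3 weakly dominates Opt2 — High: 9>3, Mid: -5>-6, Low: 6>2.
Opt3: no other strategy beats it everywhere (Opt1 at High (9>-3); Opt2 at High (9>3)).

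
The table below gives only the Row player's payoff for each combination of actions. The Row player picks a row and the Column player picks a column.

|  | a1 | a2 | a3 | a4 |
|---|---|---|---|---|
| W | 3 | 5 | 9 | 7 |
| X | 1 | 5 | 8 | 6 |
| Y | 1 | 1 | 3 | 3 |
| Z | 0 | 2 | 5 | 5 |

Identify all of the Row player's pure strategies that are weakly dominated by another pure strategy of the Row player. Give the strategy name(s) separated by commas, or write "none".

X, Y, Z

W is not dominated — it holds its own against X at a1 (3>1); Y at a1 (3>1); Z at a1 (3>0).
X: dominated, since W does at least as well everywhere (a1: 3>1, a2: 5=5, a3: 9>8, a4: 7>6).
Y: dominated, since W does at least as well everywhere (a1: 3>1, a2: 5>1, a3: 9>3, a4: 7>3).
Z: dominated, since W does at least as well everywhere (a1: 3>0, a2: 5>2, a3: 9>5, a4: 7>5).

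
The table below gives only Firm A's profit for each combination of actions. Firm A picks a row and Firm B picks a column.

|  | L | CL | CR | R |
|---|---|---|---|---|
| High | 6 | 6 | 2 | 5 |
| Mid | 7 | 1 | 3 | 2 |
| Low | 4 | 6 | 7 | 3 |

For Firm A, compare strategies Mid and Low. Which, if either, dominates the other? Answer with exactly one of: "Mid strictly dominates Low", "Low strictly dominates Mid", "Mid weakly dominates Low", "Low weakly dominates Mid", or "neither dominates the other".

neither dominates the other

Compare Mid to Low across every action of Firm B: L: 7>4, CL: 1<6, CR: 3<7, R: 2<3.
Mid does better at L but worse at CL, CR, R; neither strategy dominates the other.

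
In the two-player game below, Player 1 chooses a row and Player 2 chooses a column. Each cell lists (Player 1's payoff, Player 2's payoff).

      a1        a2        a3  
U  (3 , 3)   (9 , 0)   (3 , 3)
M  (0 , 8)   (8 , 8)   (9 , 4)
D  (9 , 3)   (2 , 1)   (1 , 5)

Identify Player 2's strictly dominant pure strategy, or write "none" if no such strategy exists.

none

a1 fails to dominate a2 at M (8=8).
a2 fails to dominate a1 at U (0<3).
a3 fails to dominate a1 at U (3=3).
No single strategy dominates all the others.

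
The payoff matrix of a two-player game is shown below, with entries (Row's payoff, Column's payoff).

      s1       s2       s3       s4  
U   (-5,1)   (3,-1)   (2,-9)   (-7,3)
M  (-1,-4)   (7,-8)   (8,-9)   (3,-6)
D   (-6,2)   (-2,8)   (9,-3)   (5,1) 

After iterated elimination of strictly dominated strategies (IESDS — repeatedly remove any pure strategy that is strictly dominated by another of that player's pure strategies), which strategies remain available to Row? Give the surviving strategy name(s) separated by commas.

M

Row's strategy U is strictly dominated by M (s1: -1>-5, s2: 7>3, s3: 8>2, s4: 3>-7) and is removed.
Column s3 is eliminated: s1 beats it against every remaining row (M: -4>-9, D: 2>-3).
Column s4 is eliminated: s1 beats it against every remaining row (M: -4>-6, D: 2>1).
Row D is eliminated: M beats it against every remaining column (s1: -1>-6, s2: 7>-2).
Column s2 is eliminated: s1 beats it against every remaining row (M: -4>-8).
Among the remaining strategies, none is strictly dominated by another pure strategy of the same player, so the elimination stops.
Surviving strategies — Row: {M}; Column: {s1}.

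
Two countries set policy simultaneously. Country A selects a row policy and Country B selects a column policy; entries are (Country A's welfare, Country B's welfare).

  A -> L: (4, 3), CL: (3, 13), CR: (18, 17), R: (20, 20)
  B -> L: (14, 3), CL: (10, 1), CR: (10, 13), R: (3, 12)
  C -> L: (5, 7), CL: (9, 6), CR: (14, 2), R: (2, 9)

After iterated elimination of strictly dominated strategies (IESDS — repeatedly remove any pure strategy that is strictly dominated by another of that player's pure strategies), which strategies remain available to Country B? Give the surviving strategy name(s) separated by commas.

For Country B, R strictly dominates L on the remaining rows (A: 20>3, B: 12>3, C: 9>7); eliminate L.
For Country B, R strictly dominates CL on the remaining rows (A: 20>13, B: 12>1, C: 9>6); eliminate CL.
Country A's strategy B is strictly dominated by A (CR: 18>10, R: 20>3) and is removed.
Row C is eliminated: A beats it against every remaining column (CR: 18>14, R: 20>2).
Column CR is eliminated: R beats it against every remaining row (A: 20>17).
Among the remaining strategies, none is strictly dominated by another pure strategy of the same player, so the elimination stops.
Surviving strategies — Country A: {A}; Country B: {R}.

R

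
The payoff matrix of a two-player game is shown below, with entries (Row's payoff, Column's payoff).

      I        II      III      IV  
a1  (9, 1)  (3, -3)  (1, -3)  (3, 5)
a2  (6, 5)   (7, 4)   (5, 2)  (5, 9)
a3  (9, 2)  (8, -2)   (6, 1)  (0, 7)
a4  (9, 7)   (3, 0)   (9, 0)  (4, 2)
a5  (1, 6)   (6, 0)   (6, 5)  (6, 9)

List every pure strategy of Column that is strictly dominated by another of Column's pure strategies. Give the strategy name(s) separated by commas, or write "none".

II, III

I is not dominated — it holds its own against II at a1 (1>-3); III at a1 (1>-3); IV at a4 (7>2).
II is strictly dominated by I (a1: 1>-3, a2: 5>4, a3: 2>-2, a4: 7>0, a5: 6>0).
I strictly dominates III — a1: 1>-3, a2: 5>2, a3: 2>1, a4: 7>0, a5: 6>5.
IV: no other strategy beats it everywhere (I at a1 (5>1); II at a1 (5>-3); III at a1 (5>-3)).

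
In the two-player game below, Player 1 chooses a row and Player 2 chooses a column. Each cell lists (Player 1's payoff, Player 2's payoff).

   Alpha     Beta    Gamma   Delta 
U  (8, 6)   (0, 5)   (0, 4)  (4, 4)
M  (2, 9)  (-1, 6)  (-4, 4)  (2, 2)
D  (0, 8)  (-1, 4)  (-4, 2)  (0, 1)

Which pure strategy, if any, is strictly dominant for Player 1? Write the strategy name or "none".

U

U vs M: Alpha: 8>2, Beta: 0>-1, Gamma: 0>-4, Delta: 4>2.
U vs D: Alpha: 8>0, Beta: 0>-1, Gamma: 0>-4, Delta: 4>0.
U strictly beats every other strategy against every opponent action, so it is strictly dominant.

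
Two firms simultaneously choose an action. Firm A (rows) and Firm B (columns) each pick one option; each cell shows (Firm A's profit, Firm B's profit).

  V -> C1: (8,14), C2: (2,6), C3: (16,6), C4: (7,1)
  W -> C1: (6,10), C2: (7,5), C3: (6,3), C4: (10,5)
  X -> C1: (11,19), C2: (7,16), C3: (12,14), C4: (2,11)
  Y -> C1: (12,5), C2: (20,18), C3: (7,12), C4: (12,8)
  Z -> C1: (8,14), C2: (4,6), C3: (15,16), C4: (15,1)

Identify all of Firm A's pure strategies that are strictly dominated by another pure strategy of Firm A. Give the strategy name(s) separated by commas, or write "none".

W

V is not dominated — it holds its own against W at C1 (8>6); X at C3 (16>12); Y at C3 (16>7); Z at C1 (8=8).
W: dominated, since Y does at least as well everywhere (C1: 12>6, C2: 20>7, C3: 7>6, C4: 12>10).
X is not dominated — it holds its own against V at C1 (11>8); W at C1 (11>6); Y at C3 (12>7); Z at C1 (11>8).
Y: no other strategy beats it everywhere (V at C1 (12>8); W at C1 (12>6); X at C1 (12>11); Z at C1 (12>8)).
Nothing dominates Z: V at C1 (8=8); W at C1 (8>6); X at C3 (15>12); Y at C3 (15>7).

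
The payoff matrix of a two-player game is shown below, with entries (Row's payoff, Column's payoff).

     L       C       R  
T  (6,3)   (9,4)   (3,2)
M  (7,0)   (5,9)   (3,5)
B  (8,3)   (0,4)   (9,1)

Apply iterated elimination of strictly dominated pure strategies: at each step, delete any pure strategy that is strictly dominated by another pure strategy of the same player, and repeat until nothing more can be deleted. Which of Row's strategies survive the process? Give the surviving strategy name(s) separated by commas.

Column's strategy L is strictly dominated by C (T: 4>3, M: 9>0, B: 4>3) and is removed.
For Column, C strictly dominates R on the remaining rows (T: 4>2, M: 9>5, B: 4>1); eliminate R.
For Row, T strictly dominates M on the remaining columns (C: 9>5); eliminate M.
Row B is eliminated: T beats it against every remaining column (C: 9>0).
Among the remaining strategies, none is strictly dominated by another pure strategy of the same player, so the elimination stops.
Surviving strategies — Row: {T}; Column: {C}.

T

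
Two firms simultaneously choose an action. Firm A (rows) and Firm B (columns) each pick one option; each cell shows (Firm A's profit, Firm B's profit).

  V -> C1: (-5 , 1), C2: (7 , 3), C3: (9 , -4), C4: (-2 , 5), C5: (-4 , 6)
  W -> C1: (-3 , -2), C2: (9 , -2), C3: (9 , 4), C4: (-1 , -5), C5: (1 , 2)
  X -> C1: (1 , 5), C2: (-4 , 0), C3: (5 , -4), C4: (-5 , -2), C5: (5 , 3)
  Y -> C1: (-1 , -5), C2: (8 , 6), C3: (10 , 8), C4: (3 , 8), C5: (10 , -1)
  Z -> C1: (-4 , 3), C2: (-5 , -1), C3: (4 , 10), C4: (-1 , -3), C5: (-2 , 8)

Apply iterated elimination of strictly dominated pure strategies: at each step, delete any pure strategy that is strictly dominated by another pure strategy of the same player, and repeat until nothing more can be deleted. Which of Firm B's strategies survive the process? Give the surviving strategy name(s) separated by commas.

Firm A's strategy V is strictly dominated by Y (C1: -1>-5, C2: 8>7, C3: 10>9, C4: 3>-2, C5: 10>-4) and is removed.
For Firm A, Y strictly dominates Z on the remaining columns (C1: -1>-4, C2: 8>-5, C3: 10>4, C4: 3>-1, C5: 10>-2); eliminate Z.
Among the remaining strategies, none is strictly dominated by another pure strategy of the same player, so the elimination stops.
Surviving strategies — Firm A: {W, X, Y}; Firm B: {C1, C2, C3, C4, C5}.

C1, C2, C3, C4, C5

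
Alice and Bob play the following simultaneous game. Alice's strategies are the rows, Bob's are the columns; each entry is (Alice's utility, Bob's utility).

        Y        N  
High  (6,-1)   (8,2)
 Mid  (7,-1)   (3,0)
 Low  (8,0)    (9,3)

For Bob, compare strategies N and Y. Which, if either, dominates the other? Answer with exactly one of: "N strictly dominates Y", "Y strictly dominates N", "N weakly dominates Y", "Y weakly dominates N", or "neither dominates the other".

N's payoffs vs Y's, by Alice's action — High: 2>-1, Mid: 0>-1, Low: 3>0.
N gives a strictly higher payoff against each choice by Alice, so N strictly dominates Y.

N strictly dominates Y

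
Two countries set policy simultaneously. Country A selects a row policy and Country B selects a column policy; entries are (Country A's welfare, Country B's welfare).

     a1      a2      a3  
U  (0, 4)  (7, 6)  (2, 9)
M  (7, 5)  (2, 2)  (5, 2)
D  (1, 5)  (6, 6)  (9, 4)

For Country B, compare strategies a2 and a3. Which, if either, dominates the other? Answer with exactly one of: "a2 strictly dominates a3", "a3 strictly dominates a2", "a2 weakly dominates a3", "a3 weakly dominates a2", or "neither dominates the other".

Compare a2 to a3 across every action of Country A: U: 6<9, M: 2=2, D: 6>4.
a2 does better at D but worse at U; neither strategy dominates the other.

neither dominates the other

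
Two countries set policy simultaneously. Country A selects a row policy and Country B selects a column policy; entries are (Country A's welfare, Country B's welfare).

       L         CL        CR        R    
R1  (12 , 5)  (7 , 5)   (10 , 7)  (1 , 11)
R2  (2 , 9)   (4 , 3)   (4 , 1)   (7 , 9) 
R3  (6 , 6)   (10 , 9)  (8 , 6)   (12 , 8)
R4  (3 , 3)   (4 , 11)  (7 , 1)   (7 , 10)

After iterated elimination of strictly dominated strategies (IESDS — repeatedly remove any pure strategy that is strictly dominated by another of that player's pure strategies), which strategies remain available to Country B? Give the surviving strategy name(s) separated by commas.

For Country A, R3 strictly dominates R2 on the remaining columns (L: 6>2, CL: 10>4, CR: 8>4, R: 12>7); eliminate R2.
For Country A, R3 strictly dominates R4 on the remaining columns (L: 6>3, CL: 10>4, CR: 8>7, R: 12>7); eliminate R4.
For Country B, R strictly dominates L on the remaining rows (R1: 11>5, R3: 8>6); eliminate L.
Column CR is eliminated: R beats it against every remaining row (R1: 11>7, R3: 8>6).
For Country A, R3 strictly dominates R1 on the remaining columns (CL: 10>7, R: 12>1); eliminate R1.
Column R is eliminated: CL beats it against every remaining row (R3: 9>8).
Among the remaining strategies, none is strictly dominated by another pure strategy of the same player, so the elimination stops.
Surviving strategies — Country A: {R3}; Country B: {CL}.

CL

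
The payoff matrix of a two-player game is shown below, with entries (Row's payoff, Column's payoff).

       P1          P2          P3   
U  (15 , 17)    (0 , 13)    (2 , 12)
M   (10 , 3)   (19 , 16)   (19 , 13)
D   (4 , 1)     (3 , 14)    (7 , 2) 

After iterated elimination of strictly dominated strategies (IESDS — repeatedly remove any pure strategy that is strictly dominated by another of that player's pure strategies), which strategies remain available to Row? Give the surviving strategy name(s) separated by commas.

U, M

Row D is eliminated: M beats it against every remaining column (P1: 10>4, P2: 19>3, P3: 19>7).
Column's strategy P3 is strictly dominated by P2 (U: 13>12, M: 16>13) and is removed.
Among the remaining strategies, none is strictly dominated by another pure strategy of the same player, so the elimination stops.
Surviving strategies — Row: {U, M}; Column: {P1, P2}.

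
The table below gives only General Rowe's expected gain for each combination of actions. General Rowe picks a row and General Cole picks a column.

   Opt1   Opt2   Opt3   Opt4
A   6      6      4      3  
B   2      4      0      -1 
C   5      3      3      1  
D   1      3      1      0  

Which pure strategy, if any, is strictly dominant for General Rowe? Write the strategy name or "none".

A

A vs B: Opt1: 6>2, Opt2: 6>4, Opt3: 4>0, Opt4: 3>-1.
A vs C: Opt1: 6>5, Opt2: 6>3, Opt3: 4>3, Opt4: 3>1.
A vs D: Opt1: 6>1, Opt2: 6>3, Opt3: 4>1, Opt4: 3>0.
A strictly beats every other strategy against every opponent action, so it is strictly dominant.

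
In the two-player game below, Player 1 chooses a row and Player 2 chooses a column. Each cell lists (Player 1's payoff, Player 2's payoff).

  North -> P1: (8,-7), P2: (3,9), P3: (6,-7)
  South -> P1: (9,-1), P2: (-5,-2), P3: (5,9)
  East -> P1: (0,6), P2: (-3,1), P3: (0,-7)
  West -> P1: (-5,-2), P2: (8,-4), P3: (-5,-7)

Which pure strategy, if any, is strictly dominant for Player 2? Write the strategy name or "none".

P1 fails to dominate P2 at North (-7<9).
P2 fails to dominate P1 at South (-2<-1).
P3 fails to dominate P1 at North (-7=-7).
No single strategy dominates all the others.

none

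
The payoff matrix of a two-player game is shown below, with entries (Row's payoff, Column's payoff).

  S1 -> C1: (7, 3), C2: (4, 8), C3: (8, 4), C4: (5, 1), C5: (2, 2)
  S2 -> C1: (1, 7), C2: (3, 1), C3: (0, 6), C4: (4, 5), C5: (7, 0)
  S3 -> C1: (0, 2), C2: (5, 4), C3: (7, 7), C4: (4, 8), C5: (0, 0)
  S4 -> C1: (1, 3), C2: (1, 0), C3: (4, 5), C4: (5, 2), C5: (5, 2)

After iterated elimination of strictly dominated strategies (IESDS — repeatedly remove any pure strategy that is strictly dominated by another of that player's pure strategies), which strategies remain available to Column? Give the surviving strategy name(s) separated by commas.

C2, C3, C4

Column's strategy C5 is strictly dominated by C1 (S1: 3>2, S2: 7>0, S3: 2>0, S4: 3>2) and is removed.
Row's strategy S2 is strictly dominated by S1 (C1: 7>1, C2: 4>3, C3: 8>0, C4: 5>4) and is removed.
Column C1 is eliminated: C3 beats it against every remaining row (S1: 4>3, S3: 7>2, S4: 5>3).
Among the remaining strategies, none is strictly dominated by another pure strategy of the same player, so the elimination stops.
Surviving strategies — Row: {S1, S3, S4}; Column: {C2, C3, C4}.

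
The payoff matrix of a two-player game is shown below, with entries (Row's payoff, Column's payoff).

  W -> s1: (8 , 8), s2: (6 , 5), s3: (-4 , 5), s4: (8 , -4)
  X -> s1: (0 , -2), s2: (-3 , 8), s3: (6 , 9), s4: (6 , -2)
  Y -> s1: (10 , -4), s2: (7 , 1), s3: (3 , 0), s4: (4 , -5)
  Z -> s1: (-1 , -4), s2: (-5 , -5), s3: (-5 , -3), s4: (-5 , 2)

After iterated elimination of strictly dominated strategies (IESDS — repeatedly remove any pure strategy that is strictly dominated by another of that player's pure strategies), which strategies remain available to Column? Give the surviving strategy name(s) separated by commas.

s2, s3

For Row, W strictly dominates Z on the remaining columns (s1: 8>-1, s2: 6>-5, s3: -4>-5, s4: 8>-5); eliminate Z.
Column s4 is eliminated: s2 beats it against every remaining row (W: 5>-4, X: 8>-2, Y: 1>-5).
For Row, Y strictly dominates W on the remaining columns (s1: 10>8, s2: 7>6, s3: 3>-4); eliminate W.
For Column, s2 strictly dominates s1 on the remaining rows (X: 8>-2, Y: 1>-4); eliminate s1.
Among the remaining strategies, none is strictly dominated by another pure strategy of the same player, so the elimination stops.
Surviving strategies — Row: {X, Y}; Column: {s2, s3}.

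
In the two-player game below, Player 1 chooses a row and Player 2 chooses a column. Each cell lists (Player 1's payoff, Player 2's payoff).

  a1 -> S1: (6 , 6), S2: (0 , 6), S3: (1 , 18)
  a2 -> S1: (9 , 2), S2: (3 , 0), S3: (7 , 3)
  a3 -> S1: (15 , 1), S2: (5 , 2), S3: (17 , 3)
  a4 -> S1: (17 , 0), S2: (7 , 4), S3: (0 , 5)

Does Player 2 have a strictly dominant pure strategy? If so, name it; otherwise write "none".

S3 vs S1: a1: 18>6, a2: 3>2, a3: 3>1, a4: 5>0.
S3 vs S2: a1: 18>6, a2: 3>0, a3: 3>2, a4: 5>4.
S3 strictly beats every other strategy against every opponent action, so it is strictly dominant.

S3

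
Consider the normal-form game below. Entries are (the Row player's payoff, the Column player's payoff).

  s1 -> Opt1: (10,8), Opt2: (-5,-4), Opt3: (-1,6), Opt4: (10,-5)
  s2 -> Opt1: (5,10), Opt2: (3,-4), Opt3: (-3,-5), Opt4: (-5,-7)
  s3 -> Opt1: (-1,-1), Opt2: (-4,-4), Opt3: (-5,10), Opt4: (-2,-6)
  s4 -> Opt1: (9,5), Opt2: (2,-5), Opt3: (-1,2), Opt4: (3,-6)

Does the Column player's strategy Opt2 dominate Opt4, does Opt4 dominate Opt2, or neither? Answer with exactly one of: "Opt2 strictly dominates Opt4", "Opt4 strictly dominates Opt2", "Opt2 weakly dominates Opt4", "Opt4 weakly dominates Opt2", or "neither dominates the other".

Opt2 strictly dominates Opt4

Opt2's payoffs vs Opt4's, by the Row player's action — s1: -4>-5, s2: -4>-7, s3: -4>-6, s4: -5>-6.
Every comparison favours Opt2, so Opt2 strictly dominates Opt4.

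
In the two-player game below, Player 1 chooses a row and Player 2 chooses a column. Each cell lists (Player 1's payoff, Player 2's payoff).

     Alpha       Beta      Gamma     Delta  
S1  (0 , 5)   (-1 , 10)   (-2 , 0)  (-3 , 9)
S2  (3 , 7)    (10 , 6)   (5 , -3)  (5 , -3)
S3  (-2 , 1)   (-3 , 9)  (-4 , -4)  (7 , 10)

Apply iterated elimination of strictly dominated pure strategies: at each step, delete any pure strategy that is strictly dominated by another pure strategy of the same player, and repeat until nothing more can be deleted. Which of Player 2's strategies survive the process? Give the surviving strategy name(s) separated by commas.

Alpha, Beta, Delta

Player 1's strategy S1 is strictly dominated by S2 (Alpha: 3>0, Beta: 10>-1, Gamma: 5>-2, Delta: 5>-3) and is removed.
Player 2's strategy Gamma is strictly dominated by Alpha (S2: 7>-3, S3: 1>-4) and is removed.
Among the remaining strategies, none is strictly dominated by another pure strategy of the same player, so the elimination stops.
Surviving strategies — Player 1: {S2, S3}; Player 2: {Alpha, Beta, Delta}.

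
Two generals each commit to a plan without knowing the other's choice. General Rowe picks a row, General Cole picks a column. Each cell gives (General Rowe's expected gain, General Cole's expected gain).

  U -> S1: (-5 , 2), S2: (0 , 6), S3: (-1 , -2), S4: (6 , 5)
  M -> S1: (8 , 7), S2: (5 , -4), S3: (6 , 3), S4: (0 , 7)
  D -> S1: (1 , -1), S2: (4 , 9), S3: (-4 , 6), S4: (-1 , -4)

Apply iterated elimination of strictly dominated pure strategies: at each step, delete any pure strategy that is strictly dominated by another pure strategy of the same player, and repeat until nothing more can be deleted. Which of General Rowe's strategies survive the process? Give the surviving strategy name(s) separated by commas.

Row D is eliminated: M beats it against every remaining column (S1: 8>1, S2: 5>4, S3: 6>-4, S4: 0>-1).
For General Cole, S1 strictly dominates S3 on the remaining rows (U: 2>-2, M: 7>3); eliminate S3.
Among the remaining strategies, none is strictly dominated by another pure strategy of the same player, so the elimination stops.
Surviving strategies — General Rowe: {U, M}; General Cole: {S1, S2, S4}.

U, M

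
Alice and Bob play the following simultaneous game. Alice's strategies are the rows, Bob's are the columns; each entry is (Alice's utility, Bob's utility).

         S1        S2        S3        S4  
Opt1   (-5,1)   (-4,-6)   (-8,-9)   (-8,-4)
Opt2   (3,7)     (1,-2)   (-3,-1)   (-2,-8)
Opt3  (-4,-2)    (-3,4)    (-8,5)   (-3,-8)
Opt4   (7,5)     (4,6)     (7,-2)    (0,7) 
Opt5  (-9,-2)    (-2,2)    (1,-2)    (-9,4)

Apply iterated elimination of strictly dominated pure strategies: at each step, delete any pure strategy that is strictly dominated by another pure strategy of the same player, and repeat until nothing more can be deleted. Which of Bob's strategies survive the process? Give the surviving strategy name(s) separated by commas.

Alice's strategy Opt1 is strictly dominated by Opt2 (S1: 3>-5, S2: 1>-4, S3: -3>-8, S4: -2>-8) and is removed.
For Alice, Opt4 strictly dominates Opt2 on the remaining columns (S1: 7>3, S2: 4>1, S3: 7>-3, S4: 0>-2); eliminate Opt2.
For Alice, Opt4 strictly dominates Opt3 on the remaining columns (S1: 7>-4, S2: 4>-3, S3: 7>-8, S4: 0>-3); eliminate Opt3.
Alice's strategy Opt5 is strictly dominated by Opt4 (S1: 7>-9, S2: 4>-2, S3: 7>1, S4: 0>-9) and is removed.
For Bob, S2 strictly dominates S1 on the remaining rows (Opt4: 6>5); eliminate S1.
For Bob, S4 strictly dominates S2 on the remaining rows (Opt4: 7>6); eliminate S2.
Bob's strategy S3 is strictly dominated by S4 (Opt4: 7>-2) and is removed.
Among the remaining strategies, none is strictly dominated by another pure strategy of the same player, so the elimination stops.
Surviving strategies — Alice: {Opt4}; Bob: {S4}.

S4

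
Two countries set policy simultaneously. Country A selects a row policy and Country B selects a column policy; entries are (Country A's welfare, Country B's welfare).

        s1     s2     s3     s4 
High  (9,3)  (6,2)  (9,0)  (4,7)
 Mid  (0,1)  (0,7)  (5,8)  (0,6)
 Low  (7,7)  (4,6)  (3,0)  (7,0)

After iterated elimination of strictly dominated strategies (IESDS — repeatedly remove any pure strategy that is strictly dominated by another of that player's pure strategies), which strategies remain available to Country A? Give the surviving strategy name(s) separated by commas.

Row Mid is eliminated: High beats it against every remaining column (s1: 9>0, s2: 6>0, s3: 9>5, s4: 4>0).
Column s2 is eliminated: s1 beats it against every remaining row (High: 3>2, Low: 7>6).
Column s3 is eliminated: s1 beats it against every remaining row (High: 3>0, Low: 7>0).
Among the remaining strategies, none is strictly dominated by another pure strategy of the same player, so the elimination stops.
Surviving strategies — Country A: {High, Low}; Country B: {s1, s4}.

High, Low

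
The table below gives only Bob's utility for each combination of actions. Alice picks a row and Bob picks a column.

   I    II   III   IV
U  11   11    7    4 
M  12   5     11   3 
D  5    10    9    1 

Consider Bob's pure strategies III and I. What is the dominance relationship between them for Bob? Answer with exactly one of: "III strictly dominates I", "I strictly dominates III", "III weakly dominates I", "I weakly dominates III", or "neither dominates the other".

neither dominates the other

III's payoffs vs I's, by Alice's action — U: 7<11, M: 11<12, D: 9>5.
III does better at D but worse at U, M; neither strategy dominates the other.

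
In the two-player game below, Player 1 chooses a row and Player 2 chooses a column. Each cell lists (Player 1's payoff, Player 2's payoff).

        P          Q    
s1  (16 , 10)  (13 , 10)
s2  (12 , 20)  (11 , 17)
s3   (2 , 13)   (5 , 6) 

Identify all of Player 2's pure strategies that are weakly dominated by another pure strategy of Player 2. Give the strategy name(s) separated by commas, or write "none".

Q

P is not dominated — it holds its own against Q at s2 (20>17).
Q is weakly dominated by P (s1: 10=10, s2: 20>17, s3: 13>6).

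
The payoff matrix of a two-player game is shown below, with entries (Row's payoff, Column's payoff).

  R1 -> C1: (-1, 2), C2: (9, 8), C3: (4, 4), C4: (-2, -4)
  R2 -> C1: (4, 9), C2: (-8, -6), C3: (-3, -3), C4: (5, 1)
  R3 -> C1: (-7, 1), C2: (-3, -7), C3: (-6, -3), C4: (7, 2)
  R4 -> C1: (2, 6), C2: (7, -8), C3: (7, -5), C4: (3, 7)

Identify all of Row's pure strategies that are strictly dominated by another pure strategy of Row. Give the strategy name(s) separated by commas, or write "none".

R1: no other strategy beats it everywhere (R2 at C2 (9>-8); R3 at C1 (-1>-7); R4 at C2 (9>7)).
R2: no other strategy beats it everywhere (R1 at C1 (4>-1); R3 at C1 (4>-7); R4 at C1 (4>2)).
R3: no other strategy beats it everywhere (R1 at C4 (7>-2); R2 at C2 (-3>-8); R4 at C4 (7>3)).
R4 is not dominated — it holds its own against R1 at C1 (2>-1); R2 at C2 (7>-8); R3 at C1 (2>-7).

none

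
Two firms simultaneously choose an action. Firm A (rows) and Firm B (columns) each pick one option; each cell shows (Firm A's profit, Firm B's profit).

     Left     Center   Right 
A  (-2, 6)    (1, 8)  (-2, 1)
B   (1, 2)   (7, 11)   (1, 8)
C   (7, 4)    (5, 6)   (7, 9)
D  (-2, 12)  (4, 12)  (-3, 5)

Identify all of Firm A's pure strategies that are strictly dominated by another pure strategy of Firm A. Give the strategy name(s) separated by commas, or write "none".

A, D

A: dominated, since B does at least as well everywhere (Left: 1>-2, Center: 7>1, Right: 1>-2).
Nothing dominates B: A at Left (1>-2); C at Center (7>5); D at Left (1>-2).
C is not dominated — it holds its own against A at Left (7>-2); B at Left (7>1); D at Left (7>-2).
B strictly dominates D — Left: 1>-2, Center: 7>4, Right: 1>-3.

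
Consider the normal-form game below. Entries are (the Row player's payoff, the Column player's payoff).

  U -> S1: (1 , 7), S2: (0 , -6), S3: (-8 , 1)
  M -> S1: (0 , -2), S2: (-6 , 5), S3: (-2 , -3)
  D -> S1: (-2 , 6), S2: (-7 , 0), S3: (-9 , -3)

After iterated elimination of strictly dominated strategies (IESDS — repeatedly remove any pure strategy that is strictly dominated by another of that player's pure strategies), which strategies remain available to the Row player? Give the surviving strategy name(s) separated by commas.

U

The Row player's strategy D is strictly dominated by U (S1: 1>-2, S2: 0>-7, S3: -8>-9) and is removed.
Column S3 is eliminated: S1 beats it against every remaining row (U: 7>1, M: -2>-3).
For the Row player, U strictly dominates M on the remaining columns (S1: 1>0, S2: 0>-6); eliminate M.
The Column player's strategy S2 is strictly dominated by S1 (U: 7>-6) and is removed.
Among the remaining strategies, none is strictly dominated by another pure strategy of the same player, so the elimination stops.
Surviving strategies — the Row player: {U}; the Column player: {S1}.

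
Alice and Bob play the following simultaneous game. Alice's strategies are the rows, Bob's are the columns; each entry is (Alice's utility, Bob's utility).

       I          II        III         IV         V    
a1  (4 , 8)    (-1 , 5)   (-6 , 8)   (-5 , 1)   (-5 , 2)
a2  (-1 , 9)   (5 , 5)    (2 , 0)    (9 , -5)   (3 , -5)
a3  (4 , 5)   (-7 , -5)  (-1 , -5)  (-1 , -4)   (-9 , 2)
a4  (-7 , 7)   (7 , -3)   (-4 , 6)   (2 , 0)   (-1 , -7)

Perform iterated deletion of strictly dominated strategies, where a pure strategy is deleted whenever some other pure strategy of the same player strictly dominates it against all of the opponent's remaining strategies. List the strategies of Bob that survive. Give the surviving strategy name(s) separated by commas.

For Bob, I strictly dominates II on the remaining rows (a1: 8>5, a2: 9>5, a3: 5>-5, a4: 7>-3); eliminate II.
Row a4 is eliminated: a2 beats it against every remaining column (I: -1>-7, III: 2>-4, IV: 9>2, V: 3>-1).
For Bob, I strictly dominates IV on the remaining rows (a1: 8>1, a2: 9>-5, a3: 5>-4); eliminate IV.
For Bob, I strictly dominates V on the remaining rows (a1: 8>2, a2: 9>-5, a3: 5>2); eliminate V.
Among the remaining strategies, none is strictly dominated by another pure strategy of the same player, so the elimination stops.
Surviving strategies — Alice: {a1, a2, a3}; Bob: {I, III}.

I, III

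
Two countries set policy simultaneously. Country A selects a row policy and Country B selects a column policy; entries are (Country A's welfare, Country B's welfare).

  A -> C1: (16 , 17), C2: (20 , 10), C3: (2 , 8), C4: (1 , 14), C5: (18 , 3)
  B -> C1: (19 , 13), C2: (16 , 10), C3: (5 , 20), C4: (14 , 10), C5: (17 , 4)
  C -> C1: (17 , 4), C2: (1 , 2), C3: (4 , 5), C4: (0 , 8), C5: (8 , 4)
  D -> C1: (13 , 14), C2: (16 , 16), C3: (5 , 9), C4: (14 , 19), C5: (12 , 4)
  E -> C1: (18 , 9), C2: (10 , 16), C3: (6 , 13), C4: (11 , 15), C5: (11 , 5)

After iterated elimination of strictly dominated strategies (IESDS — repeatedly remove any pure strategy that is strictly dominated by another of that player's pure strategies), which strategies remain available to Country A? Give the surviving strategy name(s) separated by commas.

A, B, D, E

Row C is eliminated: B beats it against every remaining column (C1: 19>17, C2: 16>1, C3: 5>4, C4: 14>0, C5: 17>8).
Country B's strategy C5 is strictly dominated by C1 (A: 17>3, B: 13>4, D: 14>4, E: 9>5) and is removed.
Among the remaining strategies, none is strictly dominated by another pure strategy of the same player, so the elimination stops.
Surviving strategies — Country A: {A, B, D, E}; Country B: {C1, C2, C3, C4}.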